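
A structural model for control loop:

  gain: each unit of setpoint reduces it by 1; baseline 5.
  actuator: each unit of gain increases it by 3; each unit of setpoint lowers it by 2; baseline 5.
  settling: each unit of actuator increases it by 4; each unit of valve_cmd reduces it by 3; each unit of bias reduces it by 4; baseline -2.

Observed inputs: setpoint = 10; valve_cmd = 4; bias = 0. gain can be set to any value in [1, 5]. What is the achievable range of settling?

-62 to -14

Intervening on gain fixes its value directly, overriding its dependence on setpoint.
Substituting into the actuator equation gives actuator = 3*gain - 15.
So settling = 12*gain - 74.
Linear in gain, so extremes are at the endpoints: gain = 1 gives settling = -62; gain = 5 gives settling = -14.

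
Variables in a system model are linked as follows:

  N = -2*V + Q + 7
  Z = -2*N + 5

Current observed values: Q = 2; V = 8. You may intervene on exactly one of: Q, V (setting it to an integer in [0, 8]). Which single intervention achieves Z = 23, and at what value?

Intervening on Q: with other inputs at their observed values, Z = -2*Q + 23. Solving for 23 gives Q = 0, within [0, 8].
Intervening on V: Z = 4*V - 13. Reaching 23 requires V = 9, outside [0, 8].

set Q = 0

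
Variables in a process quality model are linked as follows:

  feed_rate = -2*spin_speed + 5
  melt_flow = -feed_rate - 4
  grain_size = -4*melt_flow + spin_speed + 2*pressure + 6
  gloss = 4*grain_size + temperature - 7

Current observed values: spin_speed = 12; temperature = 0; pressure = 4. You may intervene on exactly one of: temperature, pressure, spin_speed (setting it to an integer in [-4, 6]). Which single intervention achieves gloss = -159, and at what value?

Intervening on temperature: gloss = temperature - 143. Reaching -159 requires temperature = -16, outside [-4, 6].
Intervening on pressure: with other inputs at their observed values, gloss = 8*pressure - 175. Solving for -159 gives pressure = 2, within [-4, 6].
Intervening on spin_speed: gloss = -28*spin_speed + 193. Reaching -159 requires spin_speed = 88/7, not an integer.

set pressure = 2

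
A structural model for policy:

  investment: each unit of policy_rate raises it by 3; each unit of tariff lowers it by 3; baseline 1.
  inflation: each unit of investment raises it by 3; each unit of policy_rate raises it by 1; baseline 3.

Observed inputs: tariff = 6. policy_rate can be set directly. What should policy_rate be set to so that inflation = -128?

policy_rate = -8

Substituting into the investment equation gives investment = 3*policy_rate - 17.
Substituting into the inflation equation gives inflation = 10*policy_rate - 48.
Solve 10*policy_rate - 48 = -128: policy_rate = (-128 + 48) / 10 = -8.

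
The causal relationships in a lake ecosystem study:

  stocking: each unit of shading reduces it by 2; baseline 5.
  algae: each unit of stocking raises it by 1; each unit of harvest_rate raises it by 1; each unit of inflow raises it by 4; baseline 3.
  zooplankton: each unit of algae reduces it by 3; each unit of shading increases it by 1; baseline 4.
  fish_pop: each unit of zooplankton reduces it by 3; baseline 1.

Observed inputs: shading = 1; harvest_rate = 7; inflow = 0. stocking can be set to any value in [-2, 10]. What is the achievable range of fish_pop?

58 to 166

Intervening on stocking fixes its value directly, overriding its dependence on shading.
Substituting into the algae equation gives algae = stocking + 10.
Substituting into the zooplankton equation gives zooplankton = -3*stocking - 25.
So fish_pop = 9*stocking + 76.
Linear in stocking, so extremes are at the endpoints: stocking = -2 gives fish_pop = 58; stocking = 10 gives fish_pop = 166.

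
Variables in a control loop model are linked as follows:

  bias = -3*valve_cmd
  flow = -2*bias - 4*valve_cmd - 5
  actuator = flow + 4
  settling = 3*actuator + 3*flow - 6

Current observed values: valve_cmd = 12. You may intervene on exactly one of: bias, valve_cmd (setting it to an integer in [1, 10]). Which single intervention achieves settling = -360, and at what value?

set bias = 4

Intervening on bias: with other inputs at their observed values, settling = -12*bias - 312. Solving for -360 gives bias = 4, within [1, 10].
Intervening on valve_cmd: settling = 12*valve_cmd - 24. Reaching -360 requires valve_cmd = -28, outside [1, 10].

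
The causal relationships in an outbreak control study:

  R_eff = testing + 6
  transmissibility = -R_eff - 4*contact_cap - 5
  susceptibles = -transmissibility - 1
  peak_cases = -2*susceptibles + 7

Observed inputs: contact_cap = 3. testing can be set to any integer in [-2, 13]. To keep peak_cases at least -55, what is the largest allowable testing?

Substituting into the transmissibility equation gives transmissibility = -testing - 23.
So susceptibles = testing + 22.
This gives peak_cases = -2*testing - 37.
Require -2*testing - 37 ≥ -55, so testing ≤ 9.
The largest integer in [-2, 13] satisfying this is 9.

testing = 9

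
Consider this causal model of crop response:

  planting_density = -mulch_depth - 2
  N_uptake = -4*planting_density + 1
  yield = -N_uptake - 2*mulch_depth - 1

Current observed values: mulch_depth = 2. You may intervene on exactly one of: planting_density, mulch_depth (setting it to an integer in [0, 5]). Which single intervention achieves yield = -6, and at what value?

set planting_density = 0

Intervening on planting_density: with other inputs at their observed values, yield = 4*planting_density - 6. Solving for -6 gives planting_density = 0, within [0, 5].
Intervening on mulch_depth: yield = -6*mulch_depth - 10. Reaching -6 requires mulch_depth = -2/3, not an integer.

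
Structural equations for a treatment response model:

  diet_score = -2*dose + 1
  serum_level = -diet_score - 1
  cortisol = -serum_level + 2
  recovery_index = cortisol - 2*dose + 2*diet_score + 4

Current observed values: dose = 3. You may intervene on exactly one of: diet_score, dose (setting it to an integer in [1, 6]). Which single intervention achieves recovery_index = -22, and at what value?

Intervening on diet_score: recovery_index = 3*diet_score + 1. Reaching -22 requires diet_score = -23/3, not an integer.
Intervening on dose: with other inputs at their observed values, recovery_index = -8*dose + 10. Solving for -22 gives dose = 4, within [1, 6].

set dose = 4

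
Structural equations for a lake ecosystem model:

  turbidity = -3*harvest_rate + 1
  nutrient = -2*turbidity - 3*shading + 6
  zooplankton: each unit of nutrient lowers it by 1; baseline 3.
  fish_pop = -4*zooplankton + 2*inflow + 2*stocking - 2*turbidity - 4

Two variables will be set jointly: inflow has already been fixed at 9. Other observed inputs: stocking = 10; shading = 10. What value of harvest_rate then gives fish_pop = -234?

harvest_rate = -5

With inflow held at 9:
Substituting into the nutrient equation gives nutrient = 6*harvest_rate - 26.
So zooplankton = -6*harvest_rate + 29.
This gives fish_pop = 30*harvest_rate - 84.
Solve 30*harvest_rate - 84 = -234: harvest_rate = (-234 + 84) / 30 = -5.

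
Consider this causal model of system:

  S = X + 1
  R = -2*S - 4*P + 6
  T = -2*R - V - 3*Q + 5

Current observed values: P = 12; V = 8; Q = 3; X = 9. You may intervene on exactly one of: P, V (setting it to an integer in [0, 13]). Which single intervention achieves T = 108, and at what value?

Intervening on P: T = 8*P + 16. Reaching 108 requires P = 23/2, not an integer.
Intervening on V: with other inputs at their observed values, T = -V + 120. Solving for 108 gives V = 12, within [0, 13].

set V = 12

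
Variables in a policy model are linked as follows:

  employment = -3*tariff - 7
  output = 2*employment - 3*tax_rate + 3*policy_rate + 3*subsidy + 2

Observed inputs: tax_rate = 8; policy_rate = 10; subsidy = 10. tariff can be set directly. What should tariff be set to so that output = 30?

tariff = -1

Substituting into the output equation gives output = -6*tariff + 24.
Solve -6*tariff + 24 = 30: tariff = (30 - 24) / -6 = -1.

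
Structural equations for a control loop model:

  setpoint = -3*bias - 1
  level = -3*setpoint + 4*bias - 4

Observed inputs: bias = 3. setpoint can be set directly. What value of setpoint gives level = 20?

Intervening on setpoint fixes its value directly, overriding its dependence on bias.
Substituting into the level equation gives level = -3*setpoint + 8.
Solve -3*setpoint + 8 = 20: setpoint = (20 - 8) / -3 = -4.

setpoint = -4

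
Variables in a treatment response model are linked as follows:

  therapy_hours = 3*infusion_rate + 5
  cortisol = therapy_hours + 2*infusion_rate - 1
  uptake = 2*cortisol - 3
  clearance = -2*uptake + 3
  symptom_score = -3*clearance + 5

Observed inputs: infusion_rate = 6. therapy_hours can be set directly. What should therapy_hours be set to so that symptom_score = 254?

Intervening on therapy_hours fixes its value directly, overriding its dependence on infusion_rate.
Substituting into the cortisol equation gives cortisol = therapy_hours + 11.
This gives uptake = 2*therapy_hours + 19.
clearance becomes -4*therapy_hours - 35.
Substituting into the symptom_score equation gives symptom_score = 12*therapy_hours + 110.
Solve 12*therapy_hours + 110 = 254: therapy_hours = (254 - 110) / 12 = 12.

therapy_hours = 12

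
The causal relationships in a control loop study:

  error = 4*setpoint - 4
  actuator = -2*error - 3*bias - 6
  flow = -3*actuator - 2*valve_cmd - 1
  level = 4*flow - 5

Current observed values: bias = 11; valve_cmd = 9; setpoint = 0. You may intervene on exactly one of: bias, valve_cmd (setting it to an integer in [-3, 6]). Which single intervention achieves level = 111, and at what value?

Intervening on bias: with other inputs at their observed values, level = 36*bias - 105. Solving for 111 gives bias = 6, within [-3, 6].
Intervening on valve_cmd: level = -8*valve_cmd + 363. Reaching 111 requires valve_cmd = 63/2, not an integer.

set bias = 6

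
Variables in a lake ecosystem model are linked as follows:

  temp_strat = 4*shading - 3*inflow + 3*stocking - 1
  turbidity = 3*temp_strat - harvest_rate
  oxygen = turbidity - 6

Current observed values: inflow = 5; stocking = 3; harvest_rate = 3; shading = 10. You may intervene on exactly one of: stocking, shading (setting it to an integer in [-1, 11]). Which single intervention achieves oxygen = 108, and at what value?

Intervening on stocking: with other inputs at their observed values, oxygen = 9*stocking + 63. Solving for 108 gives stocking = 5, within [-1, 11].
Intervening on shading: oxygen = 12*shading - 30. Reaching 108 requires shading = 23/2, not an integer.

set stocking = 5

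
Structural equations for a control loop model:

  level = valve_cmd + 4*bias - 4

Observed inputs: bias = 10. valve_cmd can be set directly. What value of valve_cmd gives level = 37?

Substituting into the level equation gives level = valve_cmd + 36.
Solve valve_cmd + 36 = 37: valve_cmd = (37 - 36) / 1 = 1.

valve_cmd = 1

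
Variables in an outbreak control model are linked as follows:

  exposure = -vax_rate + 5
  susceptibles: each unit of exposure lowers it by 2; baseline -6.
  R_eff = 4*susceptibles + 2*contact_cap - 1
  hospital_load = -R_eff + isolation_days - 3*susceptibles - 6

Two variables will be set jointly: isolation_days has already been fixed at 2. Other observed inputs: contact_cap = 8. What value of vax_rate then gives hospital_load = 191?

vax_rate = -7

With isolation_days held at 2:
Substituting into the susceptibles equation gives susceptibles = 2*vax_rate - 16.
Substituting into the R_eff equation gives R_eff = 8*vax_rate - 49.
Substituting into the hospital_load equation gives hospital_load = -14*vax_rate + 93.
Solve -14*vax_rate + 93 = 191: vax_rate = (191 - 93) / -14 = -7.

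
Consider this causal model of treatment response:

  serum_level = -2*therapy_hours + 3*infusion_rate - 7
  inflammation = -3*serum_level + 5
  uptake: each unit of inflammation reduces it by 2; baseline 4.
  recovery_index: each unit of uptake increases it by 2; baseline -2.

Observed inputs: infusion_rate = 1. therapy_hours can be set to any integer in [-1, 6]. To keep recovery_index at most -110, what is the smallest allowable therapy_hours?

Substituting into the serum_level equation gives serum_level = -2*therapy_hours - 4.
Substituting into the inflammation equation gives inflammation = 6*therapy_hours + 17.
Substituting into the uptake equation gives uptake = -12*therapy_hours - 30.
Substituting into the recovery_index equation gives recovery_index = -24*therapy_hours - 62.
Require -24*therapy_hours - 62 ≤ -110, so therapy_hours ≥ 2.
The smallest integer in [-1, 6] satisfying this is 2.

therapy_hours = 2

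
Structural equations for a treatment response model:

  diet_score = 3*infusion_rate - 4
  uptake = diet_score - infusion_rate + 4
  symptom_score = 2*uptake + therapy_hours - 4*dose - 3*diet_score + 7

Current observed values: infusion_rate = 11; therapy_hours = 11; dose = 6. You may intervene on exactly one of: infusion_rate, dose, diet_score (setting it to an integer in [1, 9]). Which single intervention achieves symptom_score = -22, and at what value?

set diet_score = 2

Intervening on infusion_rate: symptom_score = -5*infusion_rate + 6. Reaching -22 requires infusion_rate = 28/5, not an integer.
Intervening on dose: symptom_score = -4*dose - 25. Reaching -22 requires dose = -3/4, not an integer.
Intervening on diet_score: with other inputs at their observed values, symptom_score = -diet_score - 20. Solving for -22 gives diet_score = 2, within [1, 9].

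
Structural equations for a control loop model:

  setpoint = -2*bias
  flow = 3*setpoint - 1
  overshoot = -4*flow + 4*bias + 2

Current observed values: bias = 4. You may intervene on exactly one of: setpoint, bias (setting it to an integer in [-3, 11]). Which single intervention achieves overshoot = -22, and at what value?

set bias = -1

Intervening on setpoint: overshoot = -12*setpoint + 22. Reaching -22 requires setpoint = 11/3, not an integer.
Intervening on bias: with other inputs at their observed values, overshoot = 28*bias + 6. Solving for -22 gives bias = -1, within [-3, 11].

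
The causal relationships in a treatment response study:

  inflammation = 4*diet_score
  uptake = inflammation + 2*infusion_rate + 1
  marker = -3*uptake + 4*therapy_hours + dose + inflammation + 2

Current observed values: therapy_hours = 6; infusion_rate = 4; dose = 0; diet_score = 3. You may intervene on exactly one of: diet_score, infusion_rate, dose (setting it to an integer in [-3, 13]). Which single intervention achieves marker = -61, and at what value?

Intervening on diet_score: marker = -8*diet_score - 1. Reaching -61 requires diet_score = 15/2, not an integer.
Intervening on infusion_rate: with other inputs at their observed values, marker = -6*infusion_rate - 1. Solving for -61 gives infusion_rate = 10, within [-3, 13].
Intervening on dose: marker = dose - 25. Reaching -61 requires dose = -36, outside [-3, 13].

set infusion_rate = 10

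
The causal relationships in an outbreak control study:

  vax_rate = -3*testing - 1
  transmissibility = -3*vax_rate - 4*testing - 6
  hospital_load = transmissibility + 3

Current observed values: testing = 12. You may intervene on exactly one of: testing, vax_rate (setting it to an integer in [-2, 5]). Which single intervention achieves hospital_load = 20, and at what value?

set testing = 4

Intervening on testing: with other inputs at their observed values, hospital_load = 5*testing. Solving for 20 gives testing = 4, within [-2, 5].
Intervening on vax_rate: hospital_load = -3*vax_rate - 51. Reaching 20 requires vax_rate = -71/3, not an integer.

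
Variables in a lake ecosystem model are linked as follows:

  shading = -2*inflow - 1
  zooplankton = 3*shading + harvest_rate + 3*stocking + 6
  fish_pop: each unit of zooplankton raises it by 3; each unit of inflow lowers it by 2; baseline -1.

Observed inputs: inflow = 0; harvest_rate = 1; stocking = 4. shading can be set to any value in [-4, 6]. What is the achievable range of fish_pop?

20 to 110

Intervening on shading fixes its value directly, overriding its dependence on inflow.
Substituting into the zooplankton equation gives zooplankton = 3*shading + 19.
This gives fish_pop = 9*shading + 56.
Linear in shading, so extremes are at the endpoints: shading = -4 gives fish_pop = 20; shading = 6 gives fish_pop = 110.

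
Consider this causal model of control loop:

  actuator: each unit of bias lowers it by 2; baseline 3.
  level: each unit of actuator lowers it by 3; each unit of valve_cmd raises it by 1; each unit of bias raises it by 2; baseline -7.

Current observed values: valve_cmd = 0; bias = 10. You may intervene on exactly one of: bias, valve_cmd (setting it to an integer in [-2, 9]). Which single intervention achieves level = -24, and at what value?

set bias = -1

Intervening on bias: with other inputs at their observed values, level = 8*bias - 16. Solving for -24 gives bias = -1, within [-2, 9].
Intervening on valve_cmd: level = valve_cmd + 64. Reaching -24 requires valve_cmd = -88, outside [-2, 9].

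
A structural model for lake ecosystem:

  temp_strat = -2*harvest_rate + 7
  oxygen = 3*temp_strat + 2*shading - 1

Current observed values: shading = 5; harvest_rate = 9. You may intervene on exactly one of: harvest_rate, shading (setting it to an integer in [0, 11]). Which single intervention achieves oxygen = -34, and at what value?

Intervening on harvest_rate: oxygen = -6*harvest_rate + 30. Reaching -34 requires harvest_rate = 32/3, not an integer.
Intervening on shading: with other inputs at their observed values, oxygen = 2*shading - 34. Solving for -34 gives shading = 0, within [0, 11].

set shading = 0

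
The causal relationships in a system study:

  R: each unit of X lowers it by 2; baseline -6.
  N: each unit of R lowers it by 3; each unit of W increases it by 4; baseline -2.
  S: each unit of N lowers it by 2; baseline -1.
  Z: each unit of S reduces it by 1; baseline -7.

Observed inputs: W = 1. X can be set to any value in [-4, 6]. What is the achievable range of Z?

Substituting into the N equation gives N = 6*X + 20.
Substituting into the S equation gives S = -12*X - 41.
So Z = 12*X + 34.
Linear in X, so extremes are at the endpoints: X = -4 gives Z = -14; X = 6 gives Z = 106.

-14 to 106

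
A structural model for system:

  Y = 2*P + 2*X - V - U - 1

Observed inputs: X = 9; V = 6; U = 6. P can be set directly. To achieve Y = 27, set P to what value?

P = 11

Substituting into the Y equation gives Y = 2*P + 5.
Solve 2*P + 5 = 27: P = (27 - 5) / 2 = 11.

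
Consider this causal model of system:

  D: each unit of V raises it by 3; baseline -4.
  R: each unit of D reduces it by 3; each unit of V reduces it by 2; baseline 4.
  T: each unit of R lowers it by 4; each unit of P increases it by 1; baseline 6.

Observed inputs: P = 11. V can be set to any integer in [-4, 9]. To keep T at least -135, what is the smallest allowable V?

V = -2

Substituting into the R equation gives R = -11*V + 16.
T becomes 44*V - 47.
Require 44*V - 47 ≥ -135, so V ≥ -2.
The smallest integer in [-4, 9] satisfying this is -2.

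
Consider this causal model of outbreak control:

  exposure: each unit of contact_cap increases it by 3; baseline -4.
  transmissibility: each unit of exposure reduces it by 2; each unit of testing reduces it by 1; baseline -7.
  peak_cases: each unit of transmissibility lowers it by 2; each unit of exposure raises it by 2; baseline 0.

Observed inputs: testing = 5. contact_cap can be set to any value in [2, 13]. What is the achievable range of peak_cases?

Substituting into the transmissibility equation gives transmissibility = -6*contact_cap - 4.
Substituting into the peak_cases equation gives peak_cases = 18*contact_cap.
Linear in contact_cap, so extremes are at the endpoints: contact_cap = 2 gives peak_cases = 36; contact_cap = 13 gives peak_cases = 234.

36 to 234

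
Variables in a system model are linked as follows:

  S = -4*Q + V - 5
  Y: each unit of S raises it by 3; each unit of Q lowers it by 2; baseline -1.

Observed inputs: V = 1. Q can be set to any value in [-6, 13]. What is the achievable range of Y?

-195 to 71

Substituting into the S equation gives S = -4*Q - 4.
Substituting into the Y equation gives Y = -14*Q - 13.
Linear in Q, so extremes are at the endpoints: Q = -6 gives Y = 71; Q = 13 gives Y = -195.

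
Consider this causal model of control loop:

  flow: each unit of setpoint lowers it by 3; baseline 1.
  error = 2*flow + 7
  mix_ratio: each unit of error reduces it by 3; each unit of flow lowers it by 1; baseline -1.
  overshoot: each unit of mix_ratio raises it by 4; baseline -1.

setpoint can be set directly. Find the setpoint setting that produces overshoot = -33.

Substituting into the error equation gives error = -6*setpoint + 9.
Substituting into the mix_ratio equation gives mix_ratio = 21*setpoint - 29.
So overshoot = 84*setpoint - 117.
Solve 84*setpoint - 117 = -33: setpoint = (-33 + 117) / 84 = 1.

setpoint = 1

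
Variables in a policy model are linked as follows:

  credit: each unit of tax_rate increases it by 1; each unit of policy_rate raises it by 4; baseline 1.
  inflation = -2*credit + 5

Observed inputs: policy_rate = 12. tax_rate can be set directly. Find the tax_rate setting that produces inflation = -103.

Substituting into the credit equation gives credit = tax_rate + 49.
Substituting into the inflation equation gives inflation = -2*tax_rate - 93.
Solve -2*tax_rate - 93 = -103: tax_rate = (-103 + 93) / -2 = 5.

tax_rate = 5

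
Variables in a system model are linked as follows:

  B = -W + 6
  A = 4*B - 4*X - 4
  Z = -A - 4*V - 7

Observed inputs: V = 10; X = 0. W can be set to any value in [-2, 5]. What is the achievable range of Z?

-75 to -47

Substituting into the A equation gives A = -4*W + 20.
Substituting into the Z equation gives Z = 4*W - 67.
Linear in W, so extremes are at the endpoints: W = -2 gives Z = -75; W = 5 gives Z = -47.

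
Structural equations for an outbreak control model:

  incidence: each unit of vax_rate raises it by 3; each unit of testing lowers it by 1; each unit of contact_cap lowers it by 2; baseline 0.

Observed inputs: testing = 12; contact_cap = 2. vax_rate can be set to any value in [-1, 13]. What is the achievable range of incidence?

Substituting into the incidence equation gives incidence = 3*vax_rate - 16.
Linear in vax_rate, so extremes are at the endpoints: vax_rate = -1 gives incidence = -19; vax_rate = 13 gives incidence = 23.

-19 to 23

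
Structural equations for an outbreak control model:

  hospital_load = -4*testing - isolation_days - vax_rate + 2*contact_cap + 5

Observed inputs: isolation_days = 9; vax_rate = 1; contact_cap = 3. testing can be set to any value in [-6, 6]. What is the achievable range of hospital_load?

Substituting into the hospital_load equation gives hospital_load = -4*testing + 1.
Linear in testing, so extremes are at the endpoints: testing = -6 gives hospital_load = 25; testing = 6 gives hospital_load = -23.

-23 to 25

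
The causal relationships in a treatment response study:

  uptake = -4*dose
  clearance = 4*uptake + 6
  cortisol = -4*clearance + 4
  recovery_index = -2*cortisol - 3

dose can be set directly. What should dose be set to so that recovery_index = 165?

Substituting into the clearance equation gives clearance = -16*dose + 6.
Substituting into the cortisol equation gives cortisol = 64*dose - 20.
So recovery_index = -128*dose + 37.
Solve -128*dose + 37 = 165: dose = (165 - 37) / -128 = -1.

dose = -1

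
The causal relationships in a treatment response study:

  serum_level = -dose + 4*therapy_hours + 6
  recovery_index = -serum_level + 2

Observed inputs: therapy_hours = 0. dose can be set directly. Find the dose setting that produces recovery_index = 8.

Substituting into the serum_level equation gives serum_level = -dose + 6.
Substituting into the recovery_index equation gives recovery_index = dose - 4.
Solve dose - 4 = 8: dose = (8 + 4) / 1 = 12.

dose = 12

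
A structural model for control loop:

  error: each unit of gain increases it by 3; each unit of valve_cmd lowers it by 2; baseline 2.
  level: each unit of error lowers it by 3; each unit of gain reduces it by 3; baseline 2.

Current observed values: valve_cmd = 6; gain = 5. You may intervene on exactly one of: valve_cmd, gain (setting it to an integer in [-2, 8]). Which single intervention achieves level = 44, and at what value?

set gain = -1

Intervening on valve_cmd: level = 6*valve_cmd - 64. Reaching 44 requires valve_cmd = 18, outside [-2, 8].
Intervening on gain: with other inputs at their observed values, level = -12*gain + 32. Solving for 44 gives gain = -1, within [-2, 8].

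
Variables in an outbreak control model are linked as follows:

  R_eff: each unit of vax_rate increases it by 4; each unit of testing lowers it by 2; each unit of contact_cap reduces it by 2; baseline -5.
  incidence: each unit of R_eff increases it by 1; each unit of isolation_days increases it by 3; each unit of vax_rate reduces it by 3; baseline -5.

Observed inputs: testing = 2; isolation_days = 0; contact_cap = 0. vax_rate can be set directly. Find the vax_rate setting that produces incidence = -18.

vax_rate = -4

Substituting into the R_eff equation gives R_eff = 4*vax_rate - 9.
This gives incidence = vax_rate - 14.
Solve vax_rate - 14 = -18: vax_rate = (-18 + 14) / 1 = -4.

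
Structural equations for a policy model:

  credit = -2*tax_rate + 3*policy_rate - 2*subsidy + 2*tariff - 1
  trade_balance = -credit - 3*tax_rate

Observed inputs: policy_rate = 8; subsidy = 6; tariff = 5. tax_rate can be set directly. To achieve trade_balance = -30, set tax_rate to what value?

Substituting into the credit equation gives credit = -2*tax_rate + 21.
Substituting into the trade_balance equation gives trade_balance = -tax_rate - 21.
Solve -tax_rate - 21 = -30: tax_rate = (-30 + 21) / -1 = 9.

tax_rate = 9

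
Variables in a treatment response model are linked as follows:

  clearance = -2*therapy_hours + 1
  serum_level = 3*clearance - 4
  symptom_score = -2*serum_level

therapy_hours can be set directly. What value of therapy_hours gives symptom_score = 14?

therapy_hours = 1

Substituting into the serum_level equation gives serum_level = -6*therapy_hours - 1.
This gives symptom_score = 12*therapy_hours + 2.
Solve 12*therapy_hours + 2 = 14: therapy_hours = (14 - 2) / 12 = 1.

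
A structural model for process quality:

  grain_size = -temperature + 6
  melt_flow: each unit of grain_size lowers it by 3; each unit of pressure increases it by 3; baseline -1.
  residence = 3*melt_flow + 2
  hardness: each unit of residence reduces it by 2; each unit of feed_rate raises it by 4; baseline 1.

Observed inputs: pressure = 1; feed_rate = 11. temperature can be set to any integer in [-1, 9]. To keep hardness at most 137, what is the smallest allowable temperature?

temperature = 0

Substituting into the melt_flow equation gives melt_flow = 3*temperature - 16.
Substituting into the residence equation gives residence = 9*temperature - 46.
So hardness = -18*temperature + 137.
Require -18*temperature + 137 ≤ 137, so temperature ≥ 0.
The smallest integer in [-1, 9] satisfying this is 0.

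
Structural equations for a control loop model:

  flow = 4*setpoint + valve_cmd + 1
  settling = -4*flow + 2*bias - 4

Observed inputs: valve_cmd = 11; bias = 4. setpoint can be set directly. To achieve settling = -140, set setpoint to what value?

Substituting into the flow equation gives flow = 4*setpoint + 12.
So settling = -16*setpoint - 44.
Solve -16*setpoint - 44 = -140: setpoint = (-140 + 44) / -16 = 6.

setpoint = 6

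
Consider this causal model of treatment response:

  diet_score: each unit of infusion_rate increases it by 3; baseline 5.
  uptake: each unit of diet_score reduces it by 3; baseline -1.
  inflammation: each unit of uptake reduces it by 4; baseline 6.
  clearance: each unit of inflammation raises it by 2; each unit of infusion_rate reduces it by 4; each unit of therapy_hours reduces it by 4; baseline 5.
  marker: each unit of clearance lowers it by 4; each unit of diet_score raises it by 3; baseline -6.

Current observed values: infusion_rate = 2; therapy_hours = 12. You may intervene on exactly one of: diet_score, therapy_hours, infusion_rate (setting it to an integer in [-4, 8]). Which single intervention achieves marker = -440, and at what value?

set diet_score = 6

Intervening on diet_score: with other inputs at their observed values, marker = -93*diet_score + 118. Solving for -440 gives diet_score = 6, within [-4, 8].
Intervening on therapy_hours: marker = 16*therapy_hours - 1097. Reaching -440 requires therapy_hours = 657/16, not an integer.
Intervening on infusion_rate: marker = -263*infusion_rate - 379. Reaching -440 requires infusion_rate = 61/263, not an integer.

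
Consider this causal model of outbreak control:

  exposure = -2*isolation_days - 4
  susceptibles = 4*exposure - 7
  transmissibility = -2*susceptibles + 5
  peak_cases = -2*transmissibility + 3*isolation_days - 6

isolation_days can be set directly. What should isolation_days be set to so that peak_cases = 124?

isolation_days = -8

Substituting into the susceptibles equation gives susceptibles = -8*isolation_days - 23.
Substituting into the transmissibility equation gives transmissibility = 16*isolation_days + 51.
peak_cases becomes -29*isolation_days - 108.
Solve -29*isolation_days - 108 = 124: isolation_days = (124 + 108) / -29 = -8.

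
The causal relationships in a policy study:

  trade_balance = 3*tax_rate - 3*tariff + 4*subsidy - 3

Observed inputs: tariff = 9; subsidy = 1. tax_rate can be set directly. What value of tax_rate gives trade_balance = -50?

tax_rate = -8

Substituting into the trade_balance equation gives trade_balance = 3*tax_rate - 26.
Solve 3*tax_rate - 26 = -50: tax_rate = (-50 + 26) / 3 = -8.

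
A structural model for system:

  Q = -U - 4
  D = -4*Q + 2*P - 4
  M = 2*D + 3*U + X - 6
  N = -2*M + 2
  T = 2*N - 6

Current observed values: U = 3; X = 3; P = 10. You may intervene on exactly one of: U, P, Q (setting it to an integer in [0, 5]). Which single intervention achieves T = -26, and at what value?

Intervening on U: T = -44*U - 246. Reaching -26 requires U = -5, outside [0, 5].
Intervening on P: T = -16*P - 218. Reaching -26 requires P = -12, outside [0, 5].
Intervening on Q: with other inputs at their observed values, T = 32*Q - 154. Solving for -26 gives Q = 4, within [0, 5].

set Q = 4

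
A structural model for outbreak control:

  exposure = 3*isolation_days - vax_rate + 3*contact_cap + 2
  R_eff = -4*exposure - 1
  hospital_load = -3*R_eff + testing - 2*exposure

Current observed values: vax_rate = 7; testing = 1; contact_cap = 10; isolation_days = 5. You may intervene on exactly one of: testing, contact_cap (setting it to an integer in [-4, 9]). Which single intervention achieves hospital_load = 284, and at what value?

Intervening on testing: hospital_load = testing + 403. Reaching 284 requires testing = -119, outside [-4, 9].
Intervening on contact_cap: with other inputs at their observed values, hospital_load = 30*contact_cap + 104. Solving for 284 gives contact_cap = 6, within [-4, 9].

set contact_cap = 6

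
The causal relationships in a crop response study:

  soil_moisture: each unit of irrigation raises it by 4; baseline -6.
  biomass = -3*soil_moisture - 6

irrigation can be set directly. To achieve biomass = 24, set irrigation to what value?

Substituting into the biomass equation gives biomass = -12*irrigation + 12.
Solve -12*irrigation + 12 = 24: irrigation = (24 - 12) / -12 = -1.

irrigation = -1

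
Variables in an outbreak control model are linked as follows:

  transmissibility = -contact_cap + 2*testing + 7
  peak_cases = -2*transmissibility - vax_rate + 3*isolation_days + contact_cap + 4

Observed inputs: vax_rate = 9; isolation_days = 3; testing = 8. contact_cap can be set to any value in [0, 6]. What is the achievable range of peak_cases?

Substituting into the transmissibility equation gives transmissibility = -contact_cap + 23.
So peak_cases = 3*contact_cap - 42.
Linear in contact_cap, so extremes are at the endpoints: contact_cap = 0 gives peak_cases = -42; contact_cap = 6 gives peak_cases = -24.

-42 to -24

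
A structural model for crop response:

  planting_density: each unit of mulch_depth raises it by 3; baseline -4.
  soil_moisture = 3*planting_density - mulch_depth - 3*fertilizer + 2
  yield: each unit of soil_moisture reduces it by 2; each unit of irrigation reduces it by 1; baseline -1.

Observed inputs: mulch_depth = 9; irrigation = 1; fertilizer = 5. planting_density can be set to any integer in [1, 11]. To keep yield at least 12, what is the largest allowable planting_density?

Intervening on planting_density fixes its value directly, overriding its dependence on mulch_depth.
Substituting into the soil_moisture equation gives soil_moisture = 3*planting_density - 22.
yield becomes -6*planting_density + 42.
Require -6*planting_density + 42 ≥ 12, so planting_density ≤ 5.
The largest integer in [1, 11] satisfying this is 5.

planting_density = 5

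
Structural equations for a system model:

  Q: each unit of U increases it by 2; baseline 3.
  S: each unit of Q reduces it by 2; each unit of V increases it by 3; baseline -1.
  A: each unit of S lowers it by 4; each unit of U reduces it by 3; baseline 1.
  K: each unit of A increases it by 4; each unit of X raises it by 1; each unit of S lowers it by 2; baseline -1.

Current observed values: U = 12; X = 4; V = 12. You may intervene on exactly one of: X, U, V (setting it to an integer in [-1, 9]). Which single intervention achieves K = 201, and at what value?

Intervening on X: with other inputs at their observed values, K = X + 201. Solving for 201 gives X = 0, within [-1, 9].
Intervening on U: K = 60*U - 515. Reaching 201 requires U = 179/15, not an integer.
Intervening on V: K = -54*V + 853. Reaching 201 requires V = 326/27, not an integer.

set X = 0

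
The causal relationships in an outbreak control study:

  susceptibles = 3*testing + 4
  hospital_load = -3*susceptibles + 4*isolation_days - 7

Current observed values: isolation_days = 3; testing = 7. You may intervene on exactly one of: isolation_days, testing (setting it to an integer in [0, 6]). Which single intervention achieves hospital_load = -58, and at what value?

Intervening on isolation_days: with other inputs at their observed values, hospital_load = 4*isolation_days - 82. Solving for -58 gives isolation_days = 6, within [0, 6].
Intervening on testing: hospital_load = -9*testing - 7. Reaching -58 requires testing = 17/3, not an integer.

set isolation_days = 6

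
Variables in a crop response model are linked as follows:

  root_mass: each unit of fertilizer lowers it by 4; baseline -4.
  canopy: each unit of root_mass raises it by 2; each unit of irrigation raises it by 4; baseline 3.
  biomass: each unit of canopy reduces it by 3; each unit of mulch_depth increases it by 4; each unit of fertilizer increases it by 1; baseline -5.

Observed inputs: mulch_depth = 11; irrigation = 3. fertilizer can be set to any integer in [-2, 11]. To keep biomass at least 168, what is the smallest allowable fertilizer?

fertilizer = 6

Substituting into the canopy equation gives canopy = -8*fertilizer + 7.
This gives biomass = 25*fertilizer + 18.
Require 25*fertilizer + 18 ≥ 168, so fertilizer ≥ 6.
The smallest integer in [-2, 11] satisfying this is 6.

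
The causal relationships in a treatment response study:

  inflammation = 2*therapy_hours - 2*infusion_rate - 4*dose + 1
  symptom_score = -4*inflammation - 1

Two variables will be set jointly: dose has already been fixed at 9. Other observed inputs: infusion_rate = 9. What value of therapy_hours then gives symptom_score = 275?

therapy_hours = -8

With dose held at 9:
Substituting into the inflammation equation gives inflammation = 2*therapy_hours - 53.
Substituting into the symptom_score equation gives symptom_score = -8*therapy_hours + 211.
Solve -8*therapy_hours + 211 = 275: therapy_hours = (275 - 211) / -8 = -8.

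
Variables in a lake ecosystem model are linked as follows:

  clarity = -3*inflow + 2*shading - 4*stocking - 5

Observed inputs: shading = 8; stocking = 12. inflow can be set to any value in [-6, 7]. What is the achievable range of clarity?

-58 to -19

Substituting into the clarity equation gives clarity = -3*inflow - 37.
Linear in inflow, so extremes are at the endpoints: inflow = -6 gives clarity = -19; inflow = 7 gives clarity = -58.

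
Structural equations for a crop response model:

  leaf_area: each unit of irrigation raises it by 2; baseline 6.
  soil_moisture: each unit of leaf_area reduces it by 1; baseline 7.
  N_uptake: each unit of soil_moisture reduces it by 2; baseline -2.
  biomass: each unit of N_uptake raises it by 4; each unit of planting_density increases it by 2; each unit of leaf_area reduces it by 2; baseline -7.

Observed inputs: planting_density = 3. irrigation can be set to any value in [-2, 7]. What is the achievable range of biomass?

-53 to 55

Substituting into the soil_moisture equation gives soil_moisture = -2*irrigation + 1.
Substituting into the N_uptake equation gives N_uptake = 4*irrigation - 4.
Substituting into the biomass equation gives biomass = 12*irrigation - 29.
Linear in irrigation, so extremes are at the endpoints: irrigation = -2 gives biomass = -53; irrigation = 7 gives biomass = 55.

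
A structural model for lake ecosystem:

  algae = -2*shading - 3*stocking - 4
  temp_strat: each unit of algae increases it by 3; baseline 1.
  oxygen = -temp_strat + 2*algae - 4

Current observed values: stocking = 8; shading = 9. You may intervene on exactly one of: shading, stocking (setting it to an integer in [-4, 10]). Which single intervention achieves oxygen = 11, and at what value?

set stocking = -2

Intervening on shading: oxygen = 2*shading + 23. Reaching 11 requires shading = -6, outside [-4, 10].
Intervening on stocking: with other inputs at their observed values, oxygen = 3*stocking + 17. Solving for 11 gives stocking = -2, within [-4, 10].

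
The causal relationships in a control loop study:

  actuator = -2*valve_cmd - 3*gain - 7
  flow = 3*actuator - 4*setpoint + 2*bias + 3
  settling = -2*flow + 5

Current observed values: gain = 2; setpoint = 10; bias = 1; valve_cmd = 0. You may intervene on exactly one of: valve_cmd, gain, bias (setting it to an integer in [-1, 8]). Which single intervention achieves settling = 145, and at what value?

set bias = 3

Intervening on valve_cmd: settling = 12*valve_cmd + 153. Reaching 145 requires valve_cmd = -2/3, not an integer.
Intervening on gain: settling = 18*gain + 117. Reaching 145 requires gain = 14/9, not an integer.
Intervening on bias: with other inputs at their observed values, settling = -4*bias + 157. Solving for 145 gives bias = 3, within [-1, 8].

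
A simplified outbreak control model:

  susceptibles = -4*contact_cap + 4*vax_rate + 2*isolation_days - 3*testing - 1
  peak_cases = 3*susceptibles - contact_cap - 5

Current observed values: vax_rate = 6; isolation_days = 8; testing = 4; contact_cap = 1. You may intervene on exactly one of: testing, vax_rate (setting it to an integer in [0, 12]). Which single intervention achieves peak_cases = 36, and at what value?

Intervening on testing: with other inputs at their observed values, peak_cases = -9*testing + 99. Solving for 36 gives testing = 7, within [0, 12].
Intervening on vax_rate: peak_cases = 12*vax_rate - 9. Reaching 36 requires vax_rate = 15/4, not an integer.

set testing = 7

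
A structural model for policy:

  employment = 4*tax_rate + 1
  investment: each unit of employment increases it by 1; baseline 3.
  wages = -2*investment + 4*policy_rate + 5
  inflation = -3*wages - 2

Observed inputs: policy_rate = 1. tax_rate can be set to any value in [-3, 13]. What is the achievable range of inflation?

Substituting into the investment equation gives investment = 4*tax_rate + 4.
Substituting into the wages equation gives wages = -8*tax_rate + 1.
inflation becomes 24*tax_rate - 5.
Linear in tax_rate, so extremes are at the endpoints: tax_rate = -3 gives inflation = -77; tax_rate = 13 gives inflation = 307.

-77 to 307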